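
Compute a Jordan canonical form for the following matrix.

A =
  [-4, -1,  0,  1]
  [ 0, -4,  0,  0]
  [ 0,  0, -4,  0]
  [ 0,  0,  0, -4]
J_2(-4) ⊕ J_1(-4) ⊕ J_1(-4)

The characteristic polynomial is
  det(x·I − A) = x^4 + 16*x^3 + 96*x^2 + 256*x + 256 = (x + 4)^4

Eigenvalues and multiplicities (the geometric multiplicity of λ is n − rank(A − λI), which equals the number of Jordan blocks for λ):
  λ = -4: algebraic multiplicity = 4, geometric multiplicity = 3

Determining the block sizes for each eigenvalue:
  λ = -4: 3 blocks summing to 4 forces exactly one block of size 2 and the rest size 1 → block sizes [2, 1, 1]

Assembling the blocks gives a Jordan form
J =
  [-4,  1,  0,  0]
  [ 0, -4,  0,  0]
  [ 0,  0, -4,  0]
  [ 0,  0,  0, -4]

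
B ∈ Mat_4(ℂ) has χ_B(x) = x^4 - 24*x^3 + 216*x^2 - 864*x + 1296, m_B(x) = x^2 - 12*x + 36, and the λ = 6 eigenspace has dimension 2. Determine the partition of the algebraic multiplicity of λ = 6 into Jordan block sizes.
Block sizes for λ = 6: [2, 2]

Step 1 — from the characteristic polynomial, algebraic multiplicity of λ = 6 is 4. From dim ker(B − (6)·I) = 2, there are exactly 2 Jordan blocks for λ = 6.
Step 2 — from the minimal polynomial, the factor (x − 6)^2 tells us the largest block for λ = 6 has size 2.
Step 3 — with total size 4, 2 blocks, and largest block 2, the block sizes (in nonincreasing order) are [2, 2].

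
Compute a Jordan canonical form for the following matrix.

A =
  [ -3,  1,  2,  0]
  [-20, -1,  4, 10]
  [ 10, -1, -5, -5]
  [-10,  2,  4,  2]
J_2(-3) ⊕ J_1(-3) ⊕ J_1(2)

The characteristic polynomial is
  det(x·I − A) = x^4 + 7*x^3 + 9*x^2 - 27*x - 54 = (x - 2)*(x + 3)^3

Eigenvalues and multiplicities (the geometric multiplicity of λ is n − rank(A − λI), which equals the number of Jordan blocks for λ):
  λ = -3: algebraic multiplicity = 3, geometric multiplicity = 2
  λ = 2: algebraic multiplicity = 1, geometric multiplicity = 1

Determining the block sizes for each eigenvalue:
  λ = -3: 2 blocks summing to 3 forces exactly one block of size 2 and the rest size 1 → block sizes [2, 1]
  λ = 2: one block (gm = 1), so the single block has size am = 1 → block sizes [1]

Assembling the blocks gives a Jordan form
J =
  [-3,  1,  0, 0]
  [ 0, -3,  0, 0]
  [ 0,  0, -3, 0]
  [ 0,  0,  0, 2]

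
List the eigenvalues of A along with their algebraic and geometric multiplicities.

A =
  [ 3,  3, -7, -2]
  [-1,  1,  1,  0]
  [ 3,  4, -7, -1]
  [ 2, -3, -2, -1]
λ = -4: alg = 1, geom = 1; λ = 0: alg = 3, geom = 1

Step 1 — factor the characteristic polynomial to read off the algebraic multiplicities:
  χ_A(x) = x^3*(x + 4)

Step 2 — compute geometric multiplicities via the rank-nullity identity g(λ) = n − rank(A − λI):
  rank(A − (-4)·I) = 3, so dim ker(A − (-4)·I) = n − 3 = 1
  rank(A − (0)·I) = 3, so dim ker(A − (0)·I) = n − 3 = 1

Summary:
  λ = -4: algebraic multiplicity = 1, geometric multiplicity = 1
  λ = 0: algebraic multiplicity = 3, geometric multiplicity = 1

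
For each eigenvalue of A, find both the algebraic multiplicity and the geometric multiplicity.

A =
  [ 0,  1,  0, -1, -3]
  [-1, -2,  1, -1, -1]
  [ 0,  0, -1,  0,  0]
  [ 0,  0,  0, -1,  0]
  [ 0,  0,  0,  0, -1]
λ = -1: alg = 5, geom = 3

Step 1 — factor the characteristic polynomial to read off the algebraic multiplicities:
  χ_A(x) = (x + 1)^5

Step 2 — compute geometric multiplicities via the rank-nullity identity g(λ) = n − rank(A − λI):
  rank(A − (-1)·I) = 2, so dim ker(A − (-1)·I) = n − 2 = 3

Summary:
  λ = -1: algebraic multiplicity = 5, geometric multiplicity = 3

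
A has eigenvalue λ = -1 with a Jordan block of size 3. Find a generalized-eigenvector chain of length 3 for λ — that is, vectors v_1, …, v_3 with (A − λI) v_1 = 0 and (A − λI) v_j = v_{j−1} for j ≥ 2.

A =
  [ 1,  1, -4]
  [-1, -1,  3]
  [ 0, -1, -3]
A Jordan chain for λ = -1 of length 3:
v_1 = (3, -2, 1)ᵀ
v_2 = (2, -1, 0)ᵀ
v_3 = (1, 0, 0)ᵀ

Let N = A − (-1)·I. We want v_3 with N^3 v_3 = 0 but N^2 v_3 ≠ 0; then v_{j-1} := N · v_j for j = 3, …, 2.

Pick v_3 = (1, 0, 0)ᵀ.
Then v_2 = N · v_3 = (2, -1, 0)ᵀ.
Then v_1 = N · v_2 = (3, -2, 1)ᵀ.

Sanity check: (A − (-1)·I) v_1 = (0, 0, 0)ᵀ = 0. ✓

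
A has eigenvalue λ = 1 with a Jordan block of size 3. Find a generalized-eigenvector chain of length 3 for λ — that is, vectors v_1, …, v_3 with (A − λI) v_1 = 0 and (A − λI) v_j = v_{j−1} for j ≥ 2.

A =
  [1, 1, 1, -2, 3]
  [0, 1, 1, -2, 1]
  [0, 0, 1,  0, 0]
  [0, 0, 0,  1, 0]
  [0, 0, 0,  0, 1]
A Jordan chain for λ = 1 of length 3:
v_1 = (1, 0, 0, 0, 0)ᵀ
v_2 = (1, 1, 0, 0, 0)ᵀ
v_3 = (0, 0, 1, 0, 0)ᵀ

Let N = A − (1)·I. We want v_3 with N^3 v_3 = 0 but N^2 v_3 ≠ 0; then v_{j-1} := N · v_j for j = 3, …, 2.

Pick v_3 = (0, 0, 1, 0, 0)ᵀ.
Then v_2 = N · v_3 = (1, 1, 0, 0, 0)ᵀ.
Then v_1 = N · v_2 = (1, 0, 0, 0, 0)ᵀ.

Sanity check: (A − (1)·I) v_1 = (0, 0, 0, 0, 0)ᵀ = 0. ✓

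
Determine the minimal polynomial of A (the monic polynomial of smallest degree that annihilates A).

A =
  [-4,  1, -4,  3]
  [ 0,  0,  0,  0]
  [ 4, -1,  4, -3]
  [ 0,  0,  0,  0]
x^2

The characteristic polynomial is χ_A(x) = x^4, so the eigenvalues are known. The minimal polynomial is
  m_A(x) = Π_λ (x − λ)^{k_λ}
where k_λ is the size of the *largest* Jordan block for λ (equivalently, the smallest k with (A − λI)^k v = 0 for every generalised eigenvector v of λ).

  λ = 0: largest Jordan block has size 2, contributing (x − 0)^2

So m_A(x) = x^2 = x^2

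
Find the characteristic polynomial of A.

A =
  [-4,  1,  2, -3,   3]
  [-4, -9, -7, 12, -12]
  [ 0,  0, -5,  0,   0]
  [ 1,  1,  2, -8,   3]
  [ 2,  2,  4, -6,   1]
x^5 + 25*x^4 + 250*x^3 + 1250*x^2 + 3125*x + 3125

Expanding det(x·I − A) (e.g. by cofactor expansion or by noting that A is similar to its Jordan form J, which has the same characteristic polynomial as A) gives
  χ_A(x) = x^5 + 25*x^4 + 250*x^3 + 1250*x^2 + 3125*x + 3125
which factors as (x + 5)^5. The eigenvalues (with algebraic multiplicities) are λ = -5 with multiplicity 5.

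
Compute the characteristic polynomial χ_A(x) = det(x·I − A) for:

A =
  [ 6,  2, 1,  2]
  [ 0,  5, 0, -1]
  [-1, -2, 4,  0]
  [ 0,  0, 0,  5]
x^4 - 20*x^3 + 150*x^2 - 500*x + 625

Expanding det(x·I − A) (e.g. by cofactor expansion or by noting that A is similar to its Jordan form J, which has the same characteristic polynomial as A) gives
  χ_A(x) = x^4 - 20*x^3 + 150*x^2 - 500*x + 625
which factors as (x - 5)^4. The eigenvalues (with algebraic multiplicities) are λ = 5 with multiplicity 4.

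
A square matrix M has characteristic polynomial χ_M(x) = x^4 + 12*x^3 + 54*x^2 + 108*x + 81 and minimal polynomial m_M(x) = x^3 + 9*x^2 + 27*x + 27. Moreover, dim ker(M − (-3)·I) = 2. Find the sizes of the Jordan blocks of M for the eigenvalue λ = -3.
Block sizes for λ = -3: [3, 1]

Step 1 — from the characteristic polynomial, algebraic multiplicity of λ = -3 is 4. From dim ker(M − (-3)·I) = 2, there are exactly 2 Jordan blocks for λ = -3.
Step 2 — from the minimal polynomial, the factor (x + 3)^3 tells us the largest block for λ = -3 has size 3.
Step 3 — with total size 4, 2 blocks, and largest block 3, the block sizes (in nonincreasing order) are [3, 1].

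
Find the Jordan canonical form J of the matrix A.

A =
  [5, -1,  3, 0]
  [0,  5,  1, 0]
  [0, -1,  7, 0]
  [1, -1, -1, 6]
J_1(5) ⊕ J_2(6) ⊕ J_1(6)

The characteristic polynomial is
  det(x·I − A) = x^4 - 23*x^3 + 198*x^2 - 756*x + 1080 = (x - 6)^3*(x - 5)

Eigenvalues and multiplicities (the geometric multiplicity of λ is n − rank(A − λI), which equals the number of Jordan blocks for λ):
  λ = 5: algebraic multiplicity = 1, geometric multiplicity = 1
  λ = 6: algebraic multiplicity = 3, geometric multiplicity = 2

Determining the block sizes for each eigenvalue:
  λ = 5: one block (gm = 1), so the single block has size am = 1 → block sizes [1]
  λ = 6: 2 blocks summing to 3 forces exactly one block of size 2 and the rest size 1 → block sizes [2, 1]

Assembling the blocks gives a Jordan form
J =
  [5, 0, 0, 0]
  [0, 6, 1, 0]
  [0, 0, 6, 0]
  [0, 0, 0, 6]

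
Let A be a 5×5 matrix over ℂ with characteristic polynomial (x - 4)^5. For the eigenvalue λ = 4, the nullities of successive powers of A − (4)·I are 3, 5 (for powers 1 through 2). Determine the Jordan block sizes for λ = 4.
Block sizes for λ = 4: [2, 2, 1]

From the dimensions of kernels of powers, the number of Jordan blocks of size at least j is d_j − d_{j−1} where d_j = dim ker(N^j) (with d_0 = 0). Computing the differences gives [3, 2].
The number of blocks of size exactly k is (#blocks of size ≥ k) − (#blocks of size ≥ k + 1), so the partition is: 1 block(s) of size 1, 2 block(s) of size 2.
In nonincreasing order the block sizes are [2, 2, 1].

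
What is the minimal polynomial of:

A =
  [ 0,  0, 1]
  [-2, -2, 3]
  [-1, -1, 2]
x^3

The characteristic polynomial is χ_A(x) = x^3, so the eigenvalues are known. The minimal polynomial is
  m_A(x) = Π_λ (x − λ)^{k_λ}
where k_λ is the size of the *largest* Jordan block for λ (equivalently, the smallest k with (A − λI)^k v = 0 for every generalised eigenvector v of λ).

  λ = 0: largest Jordan block has size 3, contributing (x − 0)^3

So m_A(x) = x^3 = x^3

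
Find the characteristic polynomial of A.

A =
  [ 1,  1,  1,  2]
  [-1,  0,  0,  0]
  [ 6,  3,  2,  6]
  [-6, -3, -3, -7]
x^4 + 4*x^3 + 6*x^2 + 4*x + 1

Expanding det(x·I − A) (e.g. by cofactor expansion or by noting that A is similar to its Jordan form J, which has the same characteristic polynomial as A) gives
  χ_A(x) = x^4 + 4*x^3 + 6*x^2 + 4*x + 1
which factors as (x + 1)^4. The eigenvalues (with algebraic multiplicities) are λ = -1 with multiplicity 4.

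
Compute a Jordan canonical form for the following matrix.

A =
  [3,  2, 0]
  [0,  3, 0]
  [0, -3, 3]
J_2(3) ⊕ J_1(3)

The characteristic polynomial is
  det(x·I − A) = x^3 - 9*x^2 + 27*x - 27 = (x - 3)^3

Eigenvalues and multiplicities (the geometric multiplicity of λ is n − rank(A − λI), which equals the number of Jordan blocks for λ):
  λ = 3: algebraic multiplicity = 3, geometric multiplicity = 2

Determining the block sizes for each eigenvalue:
  λ = 3: 2 blocks summing to 3 forces exactly one block of size 2 and the rest size 1 → block sizes [2, 1]

Assembling the blocks gives a Jordan form
J =
  [3, 1, 0]
  [0, 3, 0]
  [0, 0, 3]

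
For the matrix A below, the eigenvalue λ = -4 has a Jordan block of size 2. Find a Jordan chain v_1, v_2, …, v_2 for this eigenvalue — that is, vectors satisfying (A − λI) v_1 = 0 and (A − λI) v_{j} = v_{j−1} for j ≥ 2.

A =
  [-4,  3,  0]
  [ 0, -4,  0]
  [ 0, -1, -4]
A Jordan chain for λ = -4 of length 2:
v_1 = (3, 0, -1)ᵀ
v_2 = (0, 1, 0)ᵀ

Let N = A − (-4)·I. We want v_2 with N^2 v_2 = 0 but N^1 v_2 ≠ 0; then v_{j-1} := N · v_j for j = 2, …, 2.

Pick v_2 = (0, 1, 0)ᵀ.
Then v_1 = N · v_2 = (3, 0, -1)ᵀ.

Sanity check: (A − (-4)·I) v_1 = (0, 0, 0)ᵀ = 0. ✓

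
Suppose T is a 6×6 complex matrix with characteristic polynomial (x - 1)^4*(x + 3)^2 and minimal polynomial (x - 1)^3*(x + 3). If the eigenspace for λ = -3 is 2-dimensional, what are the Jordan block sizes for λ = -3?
Block sizes for λ = -3: [1, 1]

Step 1 — from the characteristic polynomial, algebraic multiplicity of λ = -3 is 2. From dim ker(T − (-3)·I) = 2, there are exactly 2 Jordan blocks for λ = -3.
Step 2 — from the minimal polynomial, the factor (x + 3) tells us the largest block for λ = -3 has size 1.
Step 3 — with total size 2, 2 blocks, and largest block 1, the block sizes (in nonincreasing order) are [1, 1].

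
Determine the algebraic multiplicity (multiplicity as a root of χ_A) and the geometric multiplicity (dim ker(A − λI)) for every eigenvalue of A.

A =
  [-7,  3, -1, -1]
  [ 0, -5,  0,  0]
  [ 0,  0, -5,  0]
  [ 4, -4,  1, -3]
λ = -5: alg = 4, geom = 2

Step 1 — factor the characteristic polynomial to read off the algebraic multiplicities:
  χ_A(x) = (x + 5)^4

Step 2 — compute geometric multiplicities via the rank-nullity identity g(λ) = n − rank(A − λI):
  rank(A − (-5)·I) = 2, so dim ker(A − (-5)·I) = n − 2 = 2

Summary:
  λ = -5: algebraic multiplicity = 4, geometric multiplicity = 2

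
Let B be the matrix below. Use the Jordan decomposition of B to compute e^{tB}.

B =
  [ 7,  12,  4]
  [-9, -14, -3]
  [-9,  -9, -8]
e^{tB} =
  [12*t*exp(-5*t) + exp(-5*t), 12*t*exp(-5*t), 4*t*exp(-5*t)]
  [-9*t*exp(-5*t), -9*t*exp(-5*t) + exp(-5*t), -3*t*exp(-5*t)]
  [-9*t*exp(-5*t), -9*t*exp(-5*t), -3*t*exp(-5*t) + exp(-5*t)]

Strategy: write B = P · J · P⁻¹ where J is a Jordan canonical form, so e^{tB} = P · e^{tJ} · P⁻¹, and e^{tJ} can be computed block-by-block.

B has Jordan form
J =
  [-5,  1,  0]
  [ 0, -5,  0]
  [ 0,  0, -5]
(up to reordering of blocks).

Per-block formulas:
  For a 2×2 Jordan block J_2(-5): exp(t · J_2(-5)) = e^(-5t)·(I + t·N), where N is the 2×2 nilpotent shift.
  For a 1×1 block at λ = -5: exp(t · [-5]) = [e^(-5t)].

After assembling e^{tJ} and conjugating by P, we get:

e^{tB} =
  [12*t*exp(-5*t) + exp(-5*t), 12*t*exp(-5*t), 4*t*exp(-5*t)]
  [-9*t*exp(-5*t), -9*t*exp(-5*t) + exp(-5*t), -3*t*exp(-5*t)]
  [-9*t*exp(-5*t), -9*t*exp(-5*t), -3*t*exp(-5*t) + exp(-5*t)]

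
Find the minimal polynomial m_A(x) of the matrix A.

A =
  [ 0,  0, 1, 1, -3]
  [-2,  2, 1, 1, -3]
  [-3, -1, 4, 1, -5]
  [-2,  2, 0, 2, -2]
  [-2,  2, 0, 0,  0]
x^4 - 6*x^3 + 12*x^2 - 8*x

The characteristic polynomial is χ_A(x) = x*(x - 2)^4, so the eigenvalues are known. The minimal polynomial is
  m_A(x) = Π_λ (x − λ)^{k_λ}
where k_λ is the size of the *largest* Jordan block for λ (equivalently, the smallest k with (A − λI)^k v = 0 for every generalised eigenvector v of λ).

  λ = 0: largest Jordan block has size 1, contributing (x − 0)
  λ = 2: largest Jordan block has size 3, contributing (x − 2)^3

So m_A(x) = x*(x - 2)^3 = x^4 - 6*x^3 + 12*x^2 - 8*x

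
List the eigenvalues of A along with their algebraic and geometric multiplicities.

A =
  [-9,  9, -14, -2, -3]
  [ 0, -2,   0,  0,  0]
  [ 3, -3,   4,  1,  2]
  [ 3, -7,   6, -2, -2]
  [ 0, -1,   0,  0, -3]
λ = -3: alg = 2, geom = 1; λ = -2: alg = 3, geom = 1

Step 1 — factor the characteristic polynomial to read off the algebraic multiplicities:
  χ_A(x) = (x + 2)^3*(x + 3)^2

Step 2 — compute geometric multiplicities via the rank-nullity identity g(λ) = n − rank(A − λI):
  rank(A − (-3)·I) = 4, so dim ker(A − (-3)·I) = n − 4 = 1
  rank(A − (-2)·I) = 4, so dim ker(A − (-2)·I) = n − 4 = 1

Summary:
  λ = -3: algebraic multiplicity = 2, geometric multiplicity = 1
  λ = -2: algebraic multiplicity = 3, geometric multiplicity = 1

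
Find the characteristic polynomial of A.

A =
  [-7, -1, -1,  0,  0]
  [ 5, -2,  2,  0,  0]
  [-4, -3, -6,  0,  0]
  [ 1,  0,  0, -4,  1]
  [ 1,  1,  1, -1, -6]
x^5 + 25*x^4 + 250*x^3 + 1250*x^2 + 3125*x + 3125

Expanding det(x·I − A) (e.g. by cofactor expansion or by noting that A is similar to its Jordan form J, which has the same characteristic polynomial as A) gives
  χ_A(x) = x^5 + 25*x^4 + 250*x^3 + 1250*x^2 + 3125*x + 3125
which factors as (x + 5)^5. The eigenvalues (with algebraic multiplicities) are λ = -5 with multiplicity 5.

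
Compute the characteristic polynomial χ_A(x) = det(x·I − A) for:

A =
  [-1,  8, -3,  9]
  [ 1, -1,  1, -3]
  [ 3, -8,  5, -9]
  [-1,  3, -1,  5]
x^4 - 8*x^3 + 24*x^2 - 32*x + 16

Expanding det(x·I − A) (e.g. by cofactor expansion or by noting that A is similar to its Jordan form J, which has the same characteristic polynomial as A) gives
  χ_A(x) = x^4 - 8*x^3 + 24*x^2 - 32*x + 16
which factors as (x - 2)^4. The eigenvalues (with algebraic multiplicities) are λ = 2 with multiplicity 4.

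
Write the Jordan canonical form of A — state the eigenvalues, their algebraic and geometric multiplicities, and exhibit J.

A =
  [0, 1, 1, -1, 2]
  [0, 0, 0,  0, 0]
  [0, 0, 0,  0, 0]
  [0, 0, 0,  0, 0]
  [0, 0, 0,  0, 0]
J_2(0) ⊕ J_1(0) ⊕ J_1(0) ⊕ J_1(0)

The characteristic polynomial is
  det(x·I − A) = x^5

Eigenvalues and multiplicities (the geometric multiplicity of λ is n − rank(A − λI), which equals the number of Jordan blocks for λ):
  λ = 0: algebraic multiplicity = 5, geometric multiplicity = 4

Determining the block sizes for each eigenvalue:
  λ = 0: 4 blocks summing to 5 forces exactly one block of size 2 and the rest size 1 → block sizes [2, 1, 1, 1]

Assembling the blocks gives a Jordan form
J =
  [0, 1, 0, 0, 0]
  [0, 0, 0, 0, 0]
  [0, 0, 0, 0, 0]
  [0, 0, 0, 0, 0]
  [0, 0, 0, 0, 0]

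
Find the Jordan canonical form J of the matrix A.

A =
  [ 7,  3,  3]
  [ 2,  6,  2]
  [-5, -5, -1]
J_2(4) ⊕ J_1(4)

The characteristic polynomial is
  det(x·I − A) = x^3 - 12*x^2 + 48*x - 64 = (x - 4)^3

Eigenvalues and multiplicities (the geometric multiplicity of λ is n − rank(A − λI), which equals the number of Jordan blocks for λ):
  λ = 4: algebraic multiplicity = 3, geometric multiplicity = 2

Determining the block sizes for each eigenvalue:
  λ = 4: 2 blocks summing to 3 forces exactly one block of size 2 and the rest size 1 → block sizes [2, 1]

Assembling the blocks gives a Jordan form
J =
  [4, 1, 0]
  [0, 4, 0]
  [0, 0, 4]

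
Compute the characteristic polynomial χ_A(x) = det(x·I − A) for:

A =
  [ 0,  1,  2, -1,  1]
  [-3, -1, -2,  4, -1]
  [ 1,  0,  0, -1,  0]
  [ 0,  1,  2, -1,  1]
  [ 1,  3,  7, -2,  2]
x^5

Expanding det(x·I − A) (e.g. by cofactor expansion or by noting that A is similar to its Jordan form J, which has the same characteristic polynomial as A) gives
  χ_A(x) = x^5
which factors as x^5. The eigenvalues (with algebraic multiplicities) are λ = 0 with multiplicity 5.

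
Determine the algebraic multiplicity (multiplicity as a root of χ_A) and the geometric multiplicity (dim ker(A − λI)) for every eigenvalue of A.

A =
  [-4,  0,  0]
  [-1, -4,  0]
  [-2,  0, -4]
λ = -4: alg = 3, geom = 2

Step 1 — factor the characteristic polynomial to read off the algebraic multiplicities:
  χ_A(x) = (x + 4)^3

Step 2 — compute geometric multiplicities via the rank-nullity identity g(λ) = n − rank(A − λI):
  rank(A − (-4)·I) = 1, so dim ker(A − (-4)·I) = n − 1 = 2

Summary:
  λ = -4: algebraic multiplicity = 3, geometric multiplicity = 2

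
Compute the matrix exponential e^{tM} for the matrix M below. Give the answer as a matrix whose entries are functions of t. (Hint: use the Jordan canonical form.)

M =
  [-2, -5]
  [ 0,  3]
e^{tM} =
  [exp(-2*t), -exp(3*t) + exp(-2*t)]
  [0, exp(3*t)]

Strategy: write M = P · J · P⁻¹ where J is a Jordan canonical form, so e^{tM} = P · e^{tJ} · P⁻¹, and e^{tJ} can be computed block-by-block.

M has Jordan form
J =
  [-2, 0]
  [ 0, 3]
(up to reordering of blocks).

Per-block formulas:
  For a 1×1 block at λ = 3: exp(t · [3]) = [e^(3t)].
  For a 1×1 block at λ = -2: exp(t · [-2]) = [e^(-2t)].

After assembling e^{tJ} and conjugating by P, we get:

e^{tM} =
  [exp(-2*t), -exp(3*t) + exp(-2*t)]
  [0, exp(3*t)]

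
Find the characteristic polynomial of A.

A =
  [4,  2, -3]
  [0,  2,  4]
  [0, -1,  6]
x^3 - 12*x^2 + 48*x - 64

Expanding det(x·I − A) (e.g. by cofactor expansion or by noting that A is similar to its Jordan form J, which has the same characteristic polynomial as A) gives
  χ_A(x) = x^3 - 12*x^2 + 48*x - 64
which factors as (x - 4)^3. The eigenvalues (with algebraic multiplicities) are λ = 4 with multiplicity 3.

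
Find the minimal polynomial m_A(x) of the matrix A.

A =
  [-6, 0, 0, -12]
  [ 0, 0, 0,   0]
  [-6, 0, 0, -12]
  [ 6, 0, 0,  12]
x^2 - 6*x

The characteristic polynomial is χ_A(x) = x^3*(x - 6), so the eigenvalues are known. The minimal polynomial is
  m_A(x) = Π_λ (x − λ)^{k_λ}
where k_λ is the size of the *largest* Jordan block for λ (equivalently, the smallest k with (A − λI)^k v = 0 for every generalised eigenvector v of λ).

  λ = 0: largest Jordan block has size 1, contributing (x − 0)
  λ = 6: largest Jordan block has size 1, contributing (x − 6)

So m_A(x) = x*(x - 6) = x^2 - 6*x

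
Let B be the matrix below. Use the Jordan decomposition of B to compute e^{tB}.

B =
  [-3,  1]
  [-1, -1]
e^{tB} =
  [-t*exp(-2*t) + exp(-2*t), t*exp(-2*t)]
  [-t*exp(-2*t), t*exp(-2*t) + exp(-2*t)]

Strategy: write B = P · J · P⁻¹ where J is a Jordan canonical form, so e^{tB} = P · e^{tJ} · P⁻¹, and e^{tJ} can be computed block-by-block.

B has Jordan form
J =
  [-2,  1]
  [ 0, -2]
(up to reordering of blocks).

Per-block formulas:
  For a 2×2 Jordan block J_2(-2): exp(t · J_2(-2)) = e^(-2t)·(I + t·N), where N is the 2×2 nilpotent shift.

After assembling e^{tJ} and conjugating by P, we get:

e^{tB} =
  [-t*exp(-2*t) + exp(-2*t), t*exp(-2*t)]
  [-t*exp(-2*t), t*exp(-2*t) + exp(-2*t)]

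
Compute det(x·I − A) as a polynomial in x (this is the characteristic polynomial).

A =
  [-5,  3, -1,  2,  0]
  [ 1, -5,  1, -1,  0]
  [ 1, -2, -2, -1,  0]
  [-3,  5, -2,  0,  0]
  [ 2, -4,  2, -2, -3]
x^5 + 15*x^4 + 90*x^3 + 270*x^2 + 405*x + 243

Expanding det(x·I − A) (e.g. by cofactor expansion or by noting that A is similar to its Jordan form J, which has the same characteristic polynomial as A) gives
  χ_A(x) = x^5 + 15*x^4 + 90*x^3 + 270*x^2 + 405*x + 243
which factors as (x + 3)^5. The eigenvalues (with algebraic multiplicities) are λ = -3 with multiplicity 5.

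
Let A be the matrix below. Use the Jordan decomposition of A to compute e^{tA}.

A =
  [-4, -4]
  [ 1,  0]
e^{tA} =
  [-2*t*exp(-2*t) + exp(-2*t), -4*t*exp(-2*t)]
  [t*exp(-2*t), 2*t*exp(-2*t) + exp(-2*t)]

Strategy: write A = P · J · P⁻¹ where J is a Jordan canonical form, so e^{tA} = P · e^{tJ} · P⁻¹, and e^{tJ} can be computed block-by-block.

A has Jordan form
J =
  [-2,  1]
  [ 0, -2]
(up to reordering of blocks).

Per-block formulas:
  For a 2×2 Jordan block J_2(-2): exp(t · J_2(-2)) = e^(-2t)·(I + t·N), where N is the 2×2 nilpotent shift.

After assembling e^{tJ} and conjugating by P, we get:

e^{tA} =
  [-2*t*exp(-2*t) + exp(-2*t), -4*t*exp(-2*t)]
  [t*exp(-2*t), 2*t*exp(-2*t) + exp(-2*t)]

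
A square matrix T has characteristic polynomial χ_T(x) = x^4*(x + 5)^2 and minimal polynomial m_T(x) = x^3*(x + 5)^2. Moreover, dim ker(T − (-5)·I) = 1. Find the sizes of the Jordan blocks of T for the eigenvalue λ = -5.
Block sizes for λ = -5: [2]

Step 1 — from the characteristic polynomial, algebraic multiplicity of λ = -5 is 2. From dim ker(T − (-5)·I) = 1, there are exactly 1 Jordan blocks for λ = -5.
Step 2 — from the minimal polynomial, the factor (x + 5)^2 tells us the largest block for λ = -5 has size 2.
Step 3 — with total size 2, 1 blocks, and largest block 2, the block sizes (in nonincreasing order) are [2].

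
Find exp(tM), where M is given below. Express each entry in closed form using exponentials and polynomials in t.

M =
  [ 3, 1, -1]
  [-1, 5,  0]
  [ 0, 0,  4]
e^{tM} =
  [-t*exp(4*t) + exp(4*t), t*exp(4*t), t^2*exp(4*t)/2 - t*exp(4*t)]
  [-t*exp(4*t), t*exp(4*t) + exp(4*t), t^2*exp(4*t)/2]
  [0, 0, exp(4*t)]

Strategy: write M = P · J · P⁻¹ where J is a Jordan canonical form, so e^{tM} = P · e^{tJ} · P⁻¹, and e^{tJ} can be computed block-by-block.

M has Jordan form
J =
  [4, 1, 0]
  [0, 4, 1]
  [0, 0, 4]
(up to reordering of blocks).

Per-block formulas:
  For a 3×3 Jordan block J_3(4): exp(t · J_3(4)) = e^(4t)·(I + t·N + (t^2/2)·N^2), where N is the 3×3 nilpotent shift.

After assembling e^{tJ} and conjugating by P, we get:

e^{tM} =
  [-t*exp(4*t) + exp(4*t), t*exp(4*t), t^2*exp(4*t)/2 - t*exp(4*t)]
  [-t*exp(4*t), t*exp(4*t) + exp(4*t), t^2*exp(4*t)/2]
  [0, 0, exp(4*t)]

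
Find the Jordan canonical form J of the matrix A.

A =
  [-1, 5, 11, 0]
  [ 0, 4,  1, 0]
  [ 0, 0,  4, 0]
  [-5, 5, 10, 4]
J_1(-1) ⊕ J_2(4) ⊕ J_1(4)

The characteristic polynomial is
  det(x·I − A) = x^4 - 11*x^3 + 36*x^2 - 16*x - 64 = (x - 4)^3*(x + 1)

Eigenvalues and multiplicities (the geometric multiplicity of λ is n − rank(A − λI), which equals the number of Jordan blocks for λ):
  λ = -1: algebraic multiplicity = 1, geometric multiplicity = 1
  λ = 4: algebraic multiplicity = 3, geometric multiplicity = 2

Determining the block sizes for each eigenvalue:
  λ = -1: one block (gm = 1), so the single block has size am = 1 → block sizes [1]
  λ = 4: 2 blocks summing to 3 forces exactly one block of size 2 and the rest size 1 → block sizes [2, 1]

Assembling the blocks gives a Jordan form
J =
  [-1, 0, 0, 0]
  [ 0, 4, 1, 0]
  [ 0, 0, 4, 0]
  [ 0, 0, 0, 4]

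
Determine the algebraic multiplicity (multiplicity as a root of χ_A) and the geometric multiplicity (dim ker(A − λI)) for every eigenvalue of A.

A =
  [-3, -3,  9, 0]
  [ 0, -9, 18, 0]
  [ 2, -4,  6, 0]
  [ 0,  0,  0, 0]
λ = -3: alg = 2, geom = 1; λ = 0: alg = 2, geom = 2

Step 1 — factor the characteristic polynomial to read off the algebraic multiplicities:
  χ_A(x) = x^2*(x + 3)^2

Step 2 — compute geometric multiplicities via the rank-nullity identity g(λ) = n − rank(A − λI):
  rank(A − (-3)·I) = 3, so dim ker(A − (-3)·I) = n − 3 = 1
  rank(A − (0)·I) = 2, so dim ker(A − (0)·I) = n − 2 = 2

Summary:
  λ = -3: algebraic multiplicity = 2, geometric multiplicity = 1
  λ = 0: algebraic multiplicity = 2, geometric multiplicity = 2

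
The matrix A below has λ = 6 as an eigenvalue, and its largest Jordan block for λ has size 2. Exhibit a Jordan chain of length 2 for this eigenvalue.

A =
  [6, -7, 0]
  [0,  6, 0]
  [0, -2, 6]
A Jordan chain for λ = 6 of length 2:
v_1 = (-7, 0, -2)ᵀ
v_2 = (0, 1, 0)ᵀ

Let N = A − (6)·I. We want v_2 with N^2 v_2 = 0 but N^1 v_2 ≠ 0; then v_{j-1} := N · v_j for j = 2, …, 2.

Pick v_2 = (0, 1, 0)ᵀ.
Then v_1 = N · v_2 = (-7, 0, -2)ᵀ.

Sanity check: (A − (6)·I) v_1 = (0, 0, 0)ᵀ = 0. ✓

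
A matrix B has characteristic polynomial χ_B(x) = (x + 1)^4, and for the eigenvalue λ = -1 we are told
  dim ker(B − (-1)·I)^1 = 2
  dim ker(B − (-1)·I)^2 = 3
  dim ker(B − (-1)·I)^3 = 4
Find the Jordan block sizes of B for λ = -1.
Block sizes for λ = -1: [3, 1]

From the dimensions of kernels of powers, the number of Jordan blocks of size at least j is d_j − d_{j−1} where d_j = dim ker(N^j) (with d_0 = 0). Computing the differences gives [2, 1, 1].
The number of blocks of size exactly k is (#blocks of size ≥ k) − (#blocks of size ≥ k + 1), so the partition is: 1 block(s) of size 1, 1 block(s) of size 3.
In nonincreasing order the block sizes are [3, 1].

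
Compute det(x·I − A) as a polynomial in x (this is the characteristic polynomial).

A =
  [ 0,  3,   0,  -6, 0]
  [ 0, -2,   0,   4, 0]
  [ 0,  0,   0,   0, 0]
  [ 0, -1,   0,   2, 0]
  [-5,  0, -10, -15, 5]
x^5 - 5*x^4

Expanding det(x·I − A) (e.g. by cofactor expansion or by noting that A is similar to its Jordan form J, which has the same characteristic polynomial as A) gives
  χ_A(x) = x^5 - 5*x^4
which factors as x^4*(x - 5). The eigenvalues (with algebraic multiplicities) are λ = 0 with multiplicity 4, λ = 5 with multiplicity 1.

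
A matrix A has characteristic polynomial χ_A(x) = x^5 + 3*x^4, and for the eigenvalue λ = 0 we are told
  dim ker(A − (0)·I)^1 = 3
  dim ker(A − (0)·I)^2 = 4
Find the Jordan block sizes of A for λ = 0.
Block sizes for λ = 0: [2, 1, 1]

From the dimensions of kernels of powers, the number of Jordan blocks of size at least j is d_j − d_{j−1} where d_j = dim ker(N^j) (with d_0 = 0). Computing the differences gives [3, 1].
The number of blocks of size exactly k is (#blocks of size ≥ k) − (#blocks of size ≥ k + 1), so the partition is: 2 block(s) of size 1, 1 block(s) of size 2.
In nonincreasing order the block sizes are [2, 1, 1].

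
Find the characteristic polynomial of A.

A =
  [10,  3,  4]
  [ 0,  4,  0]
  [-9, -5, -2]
x^3 - 12*x^2 + 48*x - 64

Expanding det(x·I − A) (e.g. by cofactor expansion or by noting that A is similar to its Jordan form J, which has the same characteristic polynomial as A) gives
  χ_A(x) = x^3 - 12*x^2 + 48*x - 64
which factors as (x - 4)^3. The eigenvalues (with algebraic multiplicities) are λ = 4 with multiplicity 3.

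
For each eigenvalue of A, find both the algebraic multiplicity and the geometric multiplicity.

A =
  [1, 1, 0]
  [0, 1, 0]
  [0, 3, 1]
λ = 1: alg = 3, geom = 2

Step 1 — factor the characteristic polynomial to read off the algebraic multiplicities:
  χ_A(x) = (x - 1)^3

Step 2 — compute geometric multiplicities via the rank-nullity identity g(λ) = n − rank(A − λI):
  rank(A − (1)·I) = 1, so dim ker(A − (1)·I) = n − 1 = 2

Summary:
  λ = 1: algebraic multiplicity = 3, geometric multiplicity = 2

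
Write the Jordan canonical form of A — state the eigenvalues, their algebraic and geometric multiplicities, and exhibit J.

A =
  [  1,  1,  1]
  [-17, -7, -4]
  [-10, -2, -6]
J_3(-4)

The characteristic polynomial is
  det(x·I − A) = x^3 + 12*x^2 + 48*x + 64 = (x + 4)^3

Eigenvalues and multiplicities (the geometric multiplicity of λ is n − rank(A − λI), which equals the number of Jordan blocks for λ):
  λ = -4: algebraic multiplicity = 3, geometric multiplicity = 1

Determining the block sizes for each eigenvalue:
  λ = -4: one block (gm = 1), so the single block has size am = 3 → block sizes [3]

Assembling the blocks gives a Jordan form
J =
  [-4,  1,  0]
  [ 0, -4,  1]
  [ 0,  0, -4]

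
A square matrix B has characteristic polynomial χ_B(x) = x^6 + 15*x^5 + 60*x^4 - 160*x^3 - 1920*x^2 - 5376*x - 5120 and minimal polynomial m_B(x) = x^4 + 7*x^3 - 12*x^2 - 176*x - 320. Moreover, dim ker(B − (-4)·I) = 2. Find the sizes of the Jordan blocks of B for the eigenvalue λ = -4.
Block sizes for λ = -4: [3, 2]

Step 1 — from the characteristic polynomial, algebraic multiplicity of λ = -4 is 5. From dim ker(B − (-4)·I) = 2, there are exactly 2 Jordan blocks for λ = -4.
Step 2 — from the minimal polynomial, the factor (x + 4)^3 tells us the largest block for λ = -4 has size 3.
Step 3 — with total size 5, 2 blocks, and largest block 3, the block sizes (in nonincreasing order) are [3, 2].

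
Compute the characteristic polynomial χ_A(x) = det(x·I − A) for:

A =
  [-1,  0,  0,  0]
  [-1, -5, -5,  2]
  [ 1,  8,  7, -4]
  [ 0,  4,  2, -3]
x^4 + 2*x^3 - 2*x - 1

Expanding det(x·I − A) (e.g. by cofactor expansion or by noting that A is similar to its Jordan form J, which has the same characteristic polynomial as A) gives
  χ_A(x) = x^4 + 2*x^3 - 2*x - 1
which factors as (x - 1)*(x + 1)^3. The eigenvalues (with algebraic multiplicities) are λ = -1 with multiplicity 3, λ = 1 with multiplicity 1.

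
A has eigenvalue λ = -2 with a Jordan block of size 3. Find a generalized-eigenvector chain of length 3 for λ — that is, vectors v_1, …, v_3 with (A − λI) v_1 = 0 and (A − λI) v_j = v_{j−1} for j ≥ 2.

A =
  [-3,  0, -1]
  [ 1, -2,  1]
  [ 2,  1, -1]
A Jordan chain for λ = -2 of length 3:
v_1 = (-1, 1, 1)ᵀ
v_2 = (-1, 1, 2)ᵀ
v_3 = (1, 0, 0)ᵀ

Let N = A − (-2)·I. We want v_3 with N^3 v_3 = 0 but N^2 v_3 ≠ 0; then v_{j-1} := N · v_j for j = 3, …, 2.

Pick v_3 = (1, 0, 0)ᵀ.
Then v_2 = N · v_3 = (-1, 1, 2)ᵀ.
Then v_1 = N · v_2 = (-1, 1, 1)ᵀ.

Sanity check: (A − (-2)·I) v_1 = (0, 0, 0)ᵀ = 0. ✓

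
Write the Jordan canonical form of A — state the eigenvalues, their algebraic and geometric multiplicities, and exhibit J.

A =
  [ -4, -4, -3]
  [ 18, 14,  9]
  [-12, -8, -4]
J_2(2) ⊕ J_1(2)

The characteristic polynomial is
  det(x·I − A) = x^3 - 6*x^2 + 12*x - 8 = (x - 2)^3

Eigenvalues and multiplicities (the geometric multiplicity of λ is n − rank(A − λI), which equals the number of Jordan blocks for λ):
  λ = 2: algebraic multiplicity = 3, geometric multiplicity = 2

Determining the block sizes for each eigenvalue:
  λ = 2: 2 blocks summing to 3 forces exactly one block of size 2 and the rest size 1 → block sizes [2, 1]

Assembling the blocks gives a Jordan form
J =
  [2, 1, 0]
  [0, 2, 0]
  [0, 0, 2]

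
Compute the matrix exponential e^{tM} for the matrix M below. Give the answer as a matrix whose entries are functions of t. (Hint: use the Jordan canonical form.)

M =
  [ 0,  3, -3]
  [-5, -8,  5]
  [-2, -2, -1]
e^{tM} =
  [3*t*exp(-3*t) + exp(-3*t), 3*t*exp(-3*t), -3*t*exp(-3*t)]
  [-5*t*exp(-3*t), -5*t*exp(-3*t) + exp(-3*t), 5*t*exp(-3*t)]
  [-2*t*exp(-3*t), -2*t*exp(-3*t), 2*t*exp(-3*t) + exp(-3*t)]

Strategy: write M = P · J · P⁻¹ where J is a Jordan canonical form, so e^{tM} = P · e^{tJ} · P⁻¹, and e^{tJ} can be computed block-by-block.

M has Jordan form
J =
  [-3,  1,  0]
  [ 0, -3,  0]
  [ 0,  0, -3]
(up to reordering of blocks).

Per-block formulas:
  For a 1×1 block at λ = -3: exp(t · [-3]) = [e^(-3t)].
  For a 2×2 Jordan block J_2(-3): exp(t · J_2(-3)) = e^(-3t)·(I + t·N), where N is the 2×2 nilpotent shift.

After assembling e^{tJ} and conjugating by P, we get:

e^{tM} =
  [3*t*exp(-3*t) + exp(-3*t), 3*t*exp(-3*t), -3*t*exp(-3*t)]
  [-5*t*exp(-3*t), -5*t*exp(-3*t) + exp(-3*t), 5*t*exp(-3*t)]
  [-2*t*exp(-3*t), -2*t*exp(-3*t), 2*t*exp(-3*t) + exp(-3*t)]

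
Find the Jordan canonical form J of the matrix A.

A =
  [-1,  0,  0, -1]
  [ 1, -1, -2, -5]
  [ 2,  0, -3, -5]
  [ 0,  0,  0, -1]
J_1(-3) ⊕ J_3(-1)

The characteristic polynomial is
  det(x·I − A) = x^4 + 6*x^3 + 12*x^2 + 10*x + 3 = (x + 1)^3*(x + 3)

Eigenvalues and multiplicities (the geometric multiplicity of λ is n − rank(A − λI), which equals the number of Jordan blocks for λ):
  λ = -3: algebraic multiplicity = 1, geometric multiplicity = 1
  λ = -1: algebraic multiplicity = 3, geometric multiplicity = 1

Determining the block sizes for each eigenvalue:
  λ = -3: one block (gm = 1), so the single block has size am = 1 → block sizes [1]
  λ = -1: one block (gm = 1), so the single block has size am = 3 → block sizes [3]

Assembling the blocks gives a Jordan form
J =
  [-3,  0,  0,  0]
  [ 0, -1,  1,  0]
  [ 0,  0, -1,  1]
  [ 0,  0,  0, -1]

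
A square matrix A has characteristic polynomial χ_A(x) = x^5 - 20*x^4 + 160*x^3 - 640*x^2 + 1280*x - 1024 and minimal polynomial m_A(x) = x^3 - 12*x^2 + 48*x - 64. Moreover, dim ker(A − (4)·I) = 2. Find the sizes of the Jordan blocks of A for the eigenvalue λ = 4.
Block sizes for λ = 4: [3, 2]

Step 1 — from the characteristic polynomial, algebraic multiplicity of λ = 4 is 5. From dim ker(A − (4)·I) = 2, there are exactly 2 Jordan blocks for λ = 4.
Step 2 — from the minimal polynomial, the factor (x − 4)^3 tells us the largest block for λ = 4 has size 3.
Step 3 — with total size 5, 2 blocks, and largest block 3, the block sizes (in nonincreasing order) are [3, 2].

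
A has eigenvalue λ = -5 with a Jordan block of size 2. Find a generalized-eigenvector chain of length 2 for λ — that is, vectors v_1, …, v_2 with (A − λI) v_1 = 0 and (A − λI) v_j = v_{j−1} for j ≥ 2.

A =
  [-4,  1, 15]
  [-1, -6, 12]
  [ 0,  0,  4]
A Jordan chain for λ = -5 of length 2:
v_1 = (1, -1, 0)ᵀ
v_2 = (1, 0, 0)ᵀ

Let N = A − (-5)·I. We want v_2 with N^2 v_2 = 0 but N^1 v_2 ≠ 0; then v_{j-1} := N · v_j for j = 2, …, 2.

Pick v_2 = (1, 0, 0)ᵀ.
Then v_1 = N · v_2 = (1, -1, 0)ᵀ.

Sanity check: (A − (-5)·I) v_1 = (0, 0, 0)ᵀ = 0. ✓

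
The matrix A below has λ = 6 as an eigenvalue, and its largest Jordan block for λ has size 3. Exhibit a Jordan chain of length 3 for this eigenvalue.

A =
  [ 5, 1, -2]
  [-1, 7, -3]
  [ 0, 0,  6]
A Jordan chain for λ = 6 of length 3:
v_1 = (-1, -1, 0)ᵀ
v_2 = (-2, -3, 0)ᵀ
v_3 = (0, 0, 1)ᵀ

Let N = A − (6)·I. We want v_3 with N^3 v_3 = 0 but N^2 v_3 ≠ 0; then v_{j-1} := N · v_j for j = 3, …, 2.

Pick v_3 = (0, 0, 1)ᵀ.
Then v_2 = N · v_3 = (-2, -3, 0)ᵀ.
Then v_1 = N · v_2 = (-1, -1, 0)ᵀ.

Sanity check: (A − (6)·I) v_1 = (0, 0, 0)ᵀ = 0. ✓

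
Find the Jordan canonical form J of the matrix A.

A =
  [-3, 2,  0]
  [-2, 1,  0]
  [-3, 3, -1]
J_2(-1) ⊕ J_1(-1)

The characteristic polynomial is
  det(x·I − A) = x^3 + 3*x^2 + 3*x + 1 = (x + 1)^3

Eigenvalues and multiplicities (the geometric multiplicity of λ is n − rank(A − λI), which equals the number of Jordan blocks for λ):
  λ = -1: algebraic multiplicity = 3, geometric multiplicity = 2

Determining the block sizes for each eigenvalue:
  λ = -1: 2 blocks summing to 3 forces exactly one block of size 2 and the rest size 1 → block sizes [2, 1]

Assembling the blocks gives a Jordan form
J =
  [-1,  1,  0]
  [ 0, -1,  0]
  [ 0,  0, -1]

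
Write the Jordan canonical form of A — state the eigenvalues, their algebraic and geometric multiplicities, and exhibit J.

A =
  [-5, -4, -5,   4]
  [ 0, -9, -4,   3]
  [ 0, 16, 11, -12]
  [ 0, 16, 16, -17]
J_2(-5) ⊕ J_2(-5)

The characteristic polynomial is
  det(x·I − A) = x^4 + 20*x^3 + 150*x^2 + 500*x + 625 = (x + 5)^4

Eigenvalues and multiplicities (the geometric multiplicity of λ is n − rank(A − λI), which equals the number of Jordan blocks for λ):
  λ = -5: algebraic multiplicity = 4, geometric multiplicity = 2

Determining the block sizes for each eigenvalue:
  λ = -5: with am = 4 and gm = 2, the partition is not yet determined (e.g. several partitions of 4 into 2 parts exist). Let N = A − (-5)·I. Computing rank(N^1) = 2, rank(N^2) = 0; the number of blocks of size ≥ j is rank(N^{j−1}) − rank(N^j), giving [2, 2]. So we have 2 block(s) of size 2 → block sizes [2, 2]

Assembling the blocks gives a Jordan form
J =
  [-5,  1,  0,  0]
  [ 0, -5,  0,  0]
  [ 0,  0, -5,  1]
  [ 0,  0,  0, -5]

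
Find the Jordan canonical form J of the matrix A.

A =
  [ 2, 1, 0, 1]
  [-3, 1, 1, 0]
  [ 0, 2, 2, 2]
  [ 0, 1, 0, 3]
J_3(2) ⊕ J_1(2)

The characteristic polynomial is
  det(x·I − A) = x^4 - 8*x^3 + 24*x^2 - 32*x + 16 = (x - 2)^4

Eigenvalues and multiplicities (the geometric multiplicity of λ is n − rank(A − λI), which equals the number of Jordan blocks for λ):
  λ = 2: algebraic multiplicity = 4, geometric multiplicity = 2

Determining the block sizes for each eigenvalue:
  λ = 2: with am = 4 and gm = 2, the partition is not yet determined (e.g. several partitions of 4 into 2 parts exist). Let N = A − (2)·I. Computing rank(N^1) = 2, rank(N^2) = 1, rank(N^3) = 0; the number of blocks of size ≥ j is rank(N^{j−1}) − rank(N^j), giving [2, 1, 1]. So we have 1 block(s) of size 3, 1 block(s) of size 1 → block sizes [3, 1]

Assembling the blocks gives a Jordan form
J =
  [2, 1, 0, 0]
  [0, 2, 1, 0]
  [0, 0, 2, 0]
  [0, 0, 0, 2]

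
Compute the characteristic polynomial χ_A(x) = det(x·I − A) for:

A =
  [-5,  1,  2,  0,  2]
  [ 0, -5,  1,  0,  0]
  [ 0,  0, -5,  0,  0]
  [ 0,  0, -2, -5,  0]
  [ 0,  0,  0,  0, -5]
x^5 + 25*x^4 + 250*x^3 + 1250*x^2 + 3125*x + 3125

Expanding det(x·I − A) (e.g. by cofactor expansion or by noting that A is similar to its Jordan form J, which has the same characteristic polynomial as A) gives
  χ_A(x) = x^5 + 25*x^4 + 250*x^3 + 1250*x^2 + 3125*x + 3125
which factors as (x + 5)^5. The eigenvalues (with algebraic multiplicities) are λ = -5 with multiplicity 5.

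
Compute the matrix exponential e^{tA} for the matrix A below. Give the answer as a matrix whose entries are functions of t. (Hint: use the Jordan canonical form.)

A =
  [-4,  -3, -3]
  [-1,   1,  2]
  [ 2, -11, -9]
e^{tA} =
  [-3*t^2*exp(-4*t)/2 + exp(-4*t), 9*t^2*exp(-4*t) - 3*t*exp(-4*t), 9*t^2*exp(-4*t)/2 - 3*t*exp(-4*t)]
  [-t^2*exp(-4*t)/2 - t*exp(-4*t), 3*t^2*exp(-4*t) + 5*t*exp(-4*t) + exp(-4*t), 3*t^2*exp(-4*t)/2 + 2*t*exp(-4*t)]
  [t^2*exp(-4*t)/2 + 2*t*exp(-4*t), -3*t^2*exp(-4*t) - 11*t*exp(-4*t), -3*t^2*exp(-4*t)/2 - 5*t*exp(-4*t) + exp(-4*t)]

Strategy: write A = P · J · P⁻¹ where J is a Jordan canonical form, so e^{tA} = P · e^{tJ} · P⁻¹, and e^{tJ} can be computed block-by-block.

A has Jordan form
J =
  [-4,  1,  0]
  [ 0, -4,  1]
  [ 0,  0, -4]
(up to reordering of blocks).

Per-block formulas:
  For a 3×3 Jordan block J_3(-4): exp(t · J_3(-4)) = e^(-4t)·(I + t·N + (t^2/2)·N^2), where N is the 3×3 nilpotent shift.

After assembling e^{tJ} and conjugating by P, we get:

e^{tA} =
  [-3*t^2*exp(-4*t)/2 + exp(-4*t), 9*t^2*exp(-4*t) - 3*t*exp(-4*t), 9*t^2*exp(-4*t)/2 - 3*t*exp(-4*t)]
  [-t^2*exp(-4*t)/2 - t*exp(-4*t), 3*t^2*exp(-4*t) + 5*t*exp(-4*t) + exp(-4*t), 3*t^2*exp(-4*t)/2 + 2*t*exp(-4*t)]
  [t^2*exp(-4*t)/2 + 2*t*exp(-4*t), -3*t^2*exp(-4*t) - 11*t*exp(-4*t), -3*t^2*exp(-4*t)/2 - 5*t*exp(-4*t) + exp(-4*t)]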